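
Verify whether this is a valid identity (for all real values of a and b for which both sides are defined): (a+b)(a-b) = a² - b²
Claim: (a+b)(a-b) = a² - b².
Reasoning: Expand: (a+b)(a-b) = a² - ab + ba - b² = a² - b² (the cross terms cancel).
So the two sides agree for all real values of a and b for which both sides are defined.

Conclusion: Yes, this is an identity.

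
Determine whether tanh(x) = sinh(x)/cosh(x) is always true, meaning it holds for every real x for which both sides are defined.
Yes, this is an identity.

Claim: tanh(x) = sinh(x)/cosh(x).
Reasoning: tanh(x) is defined as sinh(x)/cosh(x) = (e^x - e^-x)/(e^x + e^-x); cosh(x) ≥ 1 is never zero, so this holds for every real x.
So the two sides agree for every real x for which both sides are defined.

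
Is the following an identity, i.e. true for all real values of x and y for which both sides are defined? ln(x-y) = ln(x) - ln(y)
Claim: ln(x-y) = ln(x) - ln(y).
Test a specific point where both sides are defined: x = 5, y = 3/2.
LHS = ln(x-y) ≈ 1.2528
RHS = ln(x) - ln(y) ≈ 1.2040
Since 1.2528 ≠ 1.2040, the equation fails at this point, so it cannot hold for all real values of x and y for which both sides are defined.
ln(x) - ln(y) = ln(x/y), not ln(x-y).

Conclusion: No, this is NOT an identity.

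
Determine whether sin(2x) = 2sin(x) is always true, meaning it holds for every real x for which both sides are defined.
No, this is NOT an identity.

Claim: sin(2x) = 2sin(x).
Test a specific point where both sides are defined: x = 3π/4.
LHS = sin(2x) ≈ -1.0000
RHS = 2sin(x) ≈ 1.4142
Since -1.0000 ≠ 1.4142, the equation fails at this point, so it cannot hold for every real x for which both sides are defined.
The correct double-angle formula is sin(2x) = 2sin(x)cos(x).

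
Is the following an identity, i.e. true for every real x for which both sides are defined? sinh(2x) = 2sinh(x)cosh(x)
Claim: sinh(2x) = 2sinh(x)cosh(x).
Reasoning: 2sinh(x)cosh(x) = 2 · (e^x - e^-x)/2 · (e^x + e^-x)/2 = (e^(2x) - e^(-2x))/2 = sinh(2x).
So the two sides agree for every real x for which both sides are defined.

Conclusion: Yes, this is an identity.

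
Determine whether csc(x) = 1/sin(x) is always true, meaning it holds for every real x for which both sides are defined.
Yes, this is an identity.

Claim: csc(x) = 1/sin(x).
Reasoning: csc(x) is by definition the reciprocal of sin(x), wherever sin(x) ≠ 0.
So the two sides agree for every real x for which both sides are defined.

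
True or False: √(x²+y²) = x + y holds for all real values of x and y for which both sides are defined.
Claim: √(x²+y²) = x + y.
Test a specific point where both sides are defined: x = 1/2, y = 3.
LHS = √(x²+y²) ≈ 3.0414
RHS = x + y ≈ 3.5000
Since 3.0414 ≠ 3.5000, the equation fails at this point, so it cannot hold for all real values of x and y for which both sides are defined.
(x+y)² = x² + 2xy + y², not x² + y², so the square root does not split this way.

Conclusion: False.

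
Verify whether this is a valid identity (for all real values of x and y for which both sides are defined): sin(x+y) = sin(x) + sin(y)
No, this is NOT an identity.

Claim: sin(x+y) = sin(x) + sin(y).
Test a specific point where both sides are defined: x = π/6, y = 3π/4.
LHS = sin(x+y) ≈ 0.2588
RHS = sin(x) + sin(y) ≈ 1.2071
Since 0.2588 ≠ 1.2071, the equation fails at this point, so it cannot hold for all real values of x and y for which both sides are defined.
The correct expansion is sin(x+y) = sin(x)cos(y) + cos(x)sin(y); sine is not additive.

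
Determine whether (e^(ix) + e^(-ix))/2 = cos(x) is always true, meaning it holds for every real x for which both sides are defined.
Yes, this is an identity.

Claim: (e^(ix) + e^(-ix))/2 = cos(x).
Reasoning: By Euler's formula e^(ix) = cos(x) + i·sin(x) and e^(-ix) = cos(x) - i·sin(x). Adding cancels the sine terms: e^(ix) + e^(-ix) = 2cos(x); divide by 2.
So the two sides agree for every real x for which both sides are defined.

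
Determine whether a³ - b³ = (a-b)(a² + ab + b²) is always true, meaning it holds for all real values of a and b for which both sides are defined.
Claim: a³ - b³ = (a-b)(a² + ab + b²).
Reasoning: Expand the right side: (a-b)(a² + ab + b²) = a³ + a²b + ab² - a²b - ab² - b³ = a³ - b³ (the middle terms cancel in pairs).
So the two sides agree for all real values of a and b for which both sides are defined.

Conclusion: Yes, this is an identity.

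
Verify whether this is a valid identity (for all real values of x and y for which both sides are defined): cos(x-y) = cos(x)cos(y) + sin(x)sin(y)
Yes, this is an identity.

Claim: cos(x-y) = cos(x)cos(y) + sin(x)sin(y).
Reasoning: Replace y by -y in cos(x+y) = cos(x)cos(y) - sin(x)sin(y) and use cos(-y) = cos(y), sin(-y) = -sin(y): cos(x-y) = cos(x)cos(y) + sin(x)sin(y).
So the two sides agree for all real values of x and y for which both sides are defined.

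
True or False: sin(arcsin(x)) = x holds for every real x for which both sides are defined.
True.

Claim: sin(arcsin(x)) = x.
Reasoning: For -1 ≤ x ≤ 1 (where arcsin is defined), arcsin(x) is by definition an angle whose sine equals x. Taking the sine of that angle returns x. (Note the other order, arcsin(sin x) = x, is NOT an identity.)
So the two sides agree for every real x for which both sides are defined.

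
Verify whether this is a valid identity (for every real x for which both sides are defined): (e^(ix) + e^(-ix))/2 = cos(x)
Claim: (e^(ix) + e^(-ix))/2 = cos(x).
Reasoning: By Euler's formula e^(ix) = cos(x) + i·sin(x) and e^(-ix) = cos(x) - i·sin(x). Adding cancels the sine terms: e^(ix) + e^(-ix) = 2cos(x); divide by 2.
So the two sides agree for every real x for which both sides are defined.

Conclusion: Yes, this is an identity.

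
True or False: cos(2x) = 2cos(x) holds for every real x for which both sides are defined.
False.

Claim: cos(2x) = 2cos(x).
Test a specific point where both sides are defined: x = -π/2.
LHS = cos(2x) ≈ -1.0000
RHS = 2cos(x) ≈ 0.0000
Since -1.0000 ≠ 0.0000, the equation fails at this point, so it cannot hold for every real x for which both sides are defined.
The correct double-angle formula is cos(2x) = cos²x - sin²x.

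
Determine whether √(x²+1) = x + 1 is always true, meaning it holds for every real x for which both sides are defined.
No, this is NOT an identity.

Claim: √(x²+1) = x + 1.
Test a specific point where both sides are defined: x = 2.
LHS = √(x²+1) ≈ 2.2361
RHS = x + 1 ≈ 3.0000
Since 2.2361 ≠ 3.0000, the equation fails at this point, so it cannot hold for every real x for which both sides are defined.
(x+1)² = x² + 2x + 1 ≠ x² + 1 unless x = 0.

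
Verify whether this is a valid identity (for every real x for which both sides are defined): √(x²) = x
Claim: √(x²) = x.
Test a specific point where both sides are defined: x = -2.
LHS = √(x²) ≈ 2.0000
RHS = x ≈ -2.0000
Since 2.0000 ≠ -2.0000, the equation fails at this point, so it cannot hold for every real x for which both sides are defined.
√(x²) = |x|, which differs from x whenever x < 0 (both sides are defined for every real x).

Conclusion: No, this is NOT an identity.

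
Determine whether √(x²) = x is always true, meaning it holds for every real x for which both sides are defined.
Claim: √(x²) = x.
Test a specific point where both sides are defined: x = -1.
LHS = √(x²) ≈ 1.0000
RHS = x ≈ -1.0000
Since 1.0000 ≠ -1.0000, the equation fails at this point, so it cannot hold for every real x for which both sides are defined.
√(x²) = |x|, which differs from x whenever x < 0 (both sides are defined for every real x).

Conclusion: No, this is NOT an identity.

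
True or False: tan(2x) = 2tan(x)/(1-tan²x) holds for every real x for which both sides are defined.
True.

Claim: tan(2x) = 2tan(x)/(1-tan²x).
Reasoning: tan(2x) = sin(2x)/cos(2x) = 2sin(x)cos(x) / (cos²x - sin²x). Divide numerator and denominator by cos²x: 2tan(x) / (1 - tan²x).
So the two sides agree for every real x for which both sides are defined.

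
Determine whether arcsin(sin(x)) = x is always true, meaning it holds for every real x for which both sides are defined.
Claim: arcsin(sin(x)) = x.
Test a specific point where both sides are defined: x = 2π/3.
LHS = arcsin(sin(x)) ≈ 1.0472
RHS = x ≈ 2.0944
Since 1.0472 ≠ 2.0944, the equation fails at this point, so it cannot hold for every real x for which both sides are defined.
arcsin only returns values in [-π/2, π/2], so arcsin(sin(x)) = x holds only for x in that interval, not for all real x.

Conclusion: No, this is NOT an identity.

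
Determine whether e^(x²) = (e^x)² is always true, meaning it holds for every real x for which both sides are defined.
No, this is NOT an identity.

Claim: e^(x²) = (e^x)².
Test a specific point where both sides are defined: x = -1.
LHS = e^(x²) ≈ 2.7183
RHS = (e^x)² ≈ 0.1353
Since 2.7183 ≠ 0.1353, the equation fails at this point, so it cannot hold for every real x for which both sides are defined.
(e^x)² = e^(2x), and 2x ≠ x² in general.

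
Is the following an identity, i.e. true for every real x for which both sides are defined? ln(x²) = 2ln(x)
Claim: ln(x²) = 2ln(x).
Reasoning: The right side requires x > 0. For x > 0, x² = (e^(ln x))² = e^(2ln x), so ln(x²) = 2ln(x). (For x < 0 the right side is undefined, so those values are outside the claim.)
So the two sides agree for every real x for which both sides are defined.

Conclusion: Yes, this is an identity.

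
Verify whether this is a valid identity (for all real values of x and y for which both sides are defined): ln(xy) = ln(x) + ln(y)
Yes, this is an identity.

Claim: ln(xy) = ln(x) + ln(y).
Reasoning: Both sides are simultaneously defined only when x, y > 0. Write x = e^p, y = e^q (p = ln x, q = ln y). Then xy = e^p · e^q = e^(p+q), so ln(xy) = p + q = ln(x) + ln(y).
So the two sides agree for all real values of x and y for which both sides are defined.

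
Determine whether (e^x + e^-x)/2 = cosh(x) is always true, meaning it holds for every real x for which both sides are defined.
Yes, this is an identity.

Claim: (e^x + e^-x)/2 = cosh(x).
Reasoning: This is exactly the definition of the hyperbolic cosine: cosh(x) := (e^x + e^-x)/2.
So the two sides agree for every real x for which both sides are defined.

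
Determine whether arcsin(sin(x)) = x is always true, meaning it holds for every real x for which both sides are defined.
Claim: arcsin(sin(x)) = x.
Test a specific point where both sides are defined: x = 3π/4.
LHS = arcsin(sin(x)) ≈ 0.7854
RHS = x ≈ 2.3562
Since 0.7854 ≠ 2.3562, the equation fails at this point, so it cannot hold for every real x for which both sides are defined.
arcsin only returns values in [-π/2, π/2], so arcsin(sin(x)) = x holds only for x in that interval, not for all real x.

Conclusion: No, this is NOT an identity.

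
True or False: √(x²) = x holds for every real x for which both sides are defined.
Claim: √(x²) = x.
Test a specific point where both sides are defined: x = -1.
LHS = √(x²) ≈ 1.0000
RHS = x ≈ -1.0000
Since 1.0000 ≠ -1.0000, the equation fails at this point, so it cannot hold for every real x for which both sides are defined.
√(x²) = |x|, which differs from x whenever x < 0 (both sides are defined for every real x).

Conclusion: False.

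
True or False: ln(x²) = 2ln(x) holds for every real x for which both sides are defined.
True.

Claim: ln(x²) = 2ln(x).
Reasoning: The right side requires x > 0. For x > 0, x² = (e^(ln x))² = e^(2ln x), so ln(x²) = 2ln(x). (For x < 0 the right side is undefined, so those values are outside the claim.)
So the two sides agree for every real x for which both sides are defined.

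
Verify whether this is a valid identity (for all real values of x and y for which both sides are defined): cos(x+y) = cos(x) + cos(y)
Claim: cos(x+y) = cos(x) + cos(y).
Test a specific point where both sides are defined: x = -π/3, y = 2π/3.
LHS = cos(x+y) ≈ 0.5000
RHS = cos(x) + cos(y) ≈ 0.0000
Since 0.5000 ≠ 0.0000, the equation fails at this point, so it cannot hold for all real values of x and y for which both sides are defined.
The correct expansion is cos(x+y) = cos(x)cos(y) - sin(x)sin(y); cosine is not additive.

Conclusion: No, this is NOT an identity.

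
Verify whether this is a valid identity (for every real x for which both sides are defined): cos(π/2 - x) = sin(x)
Yes, this is an identity.

Claim: cos(π/2 - x) = sin(x).
Reasoning: Use cos(u - v) = cos(u)cos(v) + sin(u)sin(v) with u = π/2, v = x: cos(π/2)cos(x) + sin(π/2)sin(x) = 0·cos(x) + 1·sin(x) = sin(x).
So the two sides agree for every real x for which both sides are defined.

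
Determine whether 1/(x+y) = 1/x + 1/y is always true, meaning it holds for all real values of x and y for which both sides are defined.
Claim: 1/(x+y) = 1/x + 1/y.
Test a specific point where both sides are defined: x = -1, y = 3.
LHS = 1/(x+y) ≈ 0.5000
RHS = 1/x + 1/y ≈ -0.6667
Since 0.5000 ≠ -0.6667, the equation fails at this point, so it cannot hold for all real values of x and y for which both sides are defined.
1/x + 1/y = (x+y)/(xy), which is not 1/(x+y).

Conclusion: No, this is NOT an identity.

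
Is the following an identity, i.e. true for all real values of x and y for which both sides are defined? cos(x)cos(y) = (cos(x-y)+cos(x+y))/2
Yes, this is an identity.

Claim: cos(x)cos(y) = (cos(x-y)+cos(x+y))/2.
Reasoning: cos(x-y) = cos(x)cos(y) + sin(x)sin(y) and cos(x+y) = cos(x)cos(y) - sin(x)sin(y). Adding, cos(x-y) + cos(x+y) = 2cos(x)cos(y); divide by 2.
So the two sides agree for all real values of x and y for which both sides are defined.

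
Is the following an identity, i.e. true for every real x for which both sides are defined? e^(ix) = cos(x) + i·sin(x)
Claim: e^(ix) = cos(x) + i·sin(x).
Reasoning: Euler's formula. Expand e^(ix) = Σ (ix)^k / k!. Since i² = -1, the even-k terms are Σ (-1)^m x^(2m)/(2m)! = cos(x) and the odd-k terms are i · Σ (-1)^m x^(2m+1)/(2m+1)! = i·sin(x).
So the two sides agree for every real x for which both sides are defined.

Conclusion: Yes, this is an identity.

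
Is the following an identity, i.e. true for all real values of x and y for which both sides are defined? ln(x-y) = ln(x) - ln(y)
Claim: ln(x-y) = ln(x) - ln(y).
Test a specific point where both sides are defined: x = 4, y = 3/2.
LHS = ln(x-y) ≈ 0.9163
RHS = ln(x) - ln(y) ≈ 0.9808
Since 0.9163 ≠ 0.9808, the equation fails at this point, so it cannot hold for all real values of x and y for which both sides are defined.
ln(x) - ln(y) = ln(x/y), not ln(x-y).

Conclusion: No, this is NOT an identity.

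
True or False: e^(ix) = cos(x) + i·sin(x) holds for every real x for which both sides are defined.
True.

Claim: e^(ix) = cos(x) + i·sin(x).
Reasoning: Euler's formula. Expand e^(ix) = Σ (ix)^k / k!. Since i² = -1, the even-k terms are Σ (-1)^m x^(2m)/(2m)! = cos(x) and the odd-k terms are i · Σ (-1)^m x^(2m+1)/(2m+1)! = i·sin(x).
So the two sides agree for every real x for which both sides are defined.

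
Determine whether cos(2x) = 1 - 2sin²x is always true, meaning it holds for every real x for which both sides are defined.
Claim: cos(2x) = 1 - 2sin²x.
Reasoning: cos(2x) = cos²x - sin²x. Replace cos²x by 1 - sin²x: (1 - sin²x) - sin²x = 1 - 2sin²x.
So the two sides agree for every real x for which both sides are defined.

Conclusion: Yes, this is an identity.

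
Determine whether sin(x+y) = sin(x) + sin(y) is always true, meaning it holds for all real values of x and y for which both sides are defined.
Claim: sin(x+y) = sin(x) + sin(y).
Test a specific point where both sides are defined: x = -π/6, y = π/3.
LHS = sin(x+y) ≈ 0.5000
RHS = sin(x) + sin(y) ≈ 0.3660
Since 0.5000 ≠ 0.3660, the equation fails at this point, so it cannot hold for all real values of x and y for which both sides are defined.
The correct expansion is sin(x+y) = sin(x)cos(y) + cos(x)sin(y); sine is not additive.

Conclusion: No, this is NOT an identity.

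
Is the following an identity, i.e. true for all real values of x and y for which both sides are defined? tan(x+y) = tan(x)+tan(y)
No, this is NOT an identity.

Claim: tan(x+y) = tan(x)+tan(y).
Test a specific point where both sides are defined: x = -π/3, y = 3π/4.
LHS = tan(x+y) ≈ 3.7321
RHS = tan(x)+tan(y) ≈ -2.7321
Since 3.7321 ≠ -2.7321, the equation fails at this point, so it cannot hold for all real values of x and y for which both sides are defined.
The correct formula is tan(x+y) = (tan(x) + tan(y))/(1 - tan(x)tan(y)).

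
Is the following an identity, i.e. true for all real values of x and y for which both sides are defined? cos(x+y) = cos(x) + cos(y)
Claim: cos(x+y) = cos(x) + cos(y).
Test a specific point where both sides are defined: x = -π/3, y = -π/2.
LHS = cos(x+y) ≈ -0.8660
RHS = cos(x) + cos(y) ≈ 0.5000
Since -0.8660 ≠ 0.5000, the equation fails at this point, so it cannot hold for all real values of x and y for which both sides are defined.
The correct expansion is cos(x+y) = cos(x)cos(y) - sin(x)sin(y); cosine is not additive.

Conclusion: No, this is NOT an identity.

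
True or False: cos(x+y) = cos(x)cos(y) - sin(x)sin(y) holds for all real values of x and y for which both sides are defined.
True.

Claim: cos(x+y) = cos(x)cos(y) - sin(x)sin(y).
Reasoning: By Euler's formula e^(i(x+y)) = e^(ix)·e^(iy) = (cos x + i·sin x)(cos y + i·sin y). The real part of the left side is cos(x+y); the real part of the product is cos(x)cos(y) - sin(x)sin(y) (since i·i = -1).
So the two sides agree for all real values of x and y for which both sides are defined.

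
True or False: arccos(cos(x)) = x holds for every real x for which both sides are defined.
False.

Claim: arccos(cos(x)) = x.
Test a specific point where both sides are defined: x = -π/3.
LHS = arccos(cos(x)) ≈ 1.0472
RHS = x ≈ -1.0472
Since 1.0472 ≠ -1.0472, the equation fails at this point, so it cannot hold for every real x for which both sides are defined.
arccos only returns values in [0, π], so arccos(cos(x)) = x holds only for x in that interval, not for all real x.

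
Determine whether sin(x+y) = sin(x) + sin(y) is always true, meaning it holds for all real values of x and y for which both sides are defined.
Claim: sin(x+y) = sin(x) + sin(y).
Test a specific point where both sides are defined: x = π/3, y = -π/4.
LHS = sin(x+y) ≈ 0.2588
RHS = sin(x) + sin(y) ≈ 0.1589
Since 0.2588 ≠ 0.1589, the equation fails at this point, so it cannot hold for all real values of x and y for which both sides are defined.
The correct expansion is sin(x+y) = sin(x)cos(y) + cos(x)sin(y); sine is not additive.

Conclusion: No, this is NOT an identity.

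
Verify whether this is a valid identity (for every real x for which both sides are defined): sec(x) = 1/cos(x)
Claim: sec(x) = 1/cos(x).
Reasoning: sec(x) is by definition the reciprocal of cos(x), wherever cos(x) ≠ 0.
So the two sides agree for every real x for which both sides are defined.

Conclusion: Yes, this is an identity.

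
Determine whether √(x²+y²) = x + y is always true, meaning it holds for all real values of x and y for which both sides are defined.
No, this is NOT an identity.

Claim: √(x²+y²) = x + y.
Test a specific point where both sides are defined: x = 5, y = 3/2.
LHS = √(x²+y²) ≈ 5.2202
RHS = x + y ≈ 6.5000
Since 5.2202 ≠ 6.5000, the equation fails at this point, so it cannot hold for all real values of x and y for which both sides are defined.
(x+y)² = x² + 2xy + y², not x² + y², so the square root does not split this way.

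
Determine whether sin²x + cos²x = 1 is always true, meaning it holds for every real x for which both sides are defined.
Claim: sin²x + cos²x = 1.
Reasoning: The point (cos x, sin x) lies on the unit circle X² + Y² = 1, so cos²x + sin²x = 1 for every real x.
So the two sides agree for every real x for which both sides are defined.

Conclusion: Yes, this is an identity.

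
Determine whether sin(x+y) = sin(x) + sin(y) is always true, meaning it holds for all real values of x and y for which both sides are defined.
No, this is NOT an identity.

Claim: sin(x+y) = sin(x) + sin(y).
Test a specific point where both sides are defined: x = π/4, y = π/4.
LHS = sin(x+y) ≈ 1.0000
RHS = sin(x) + sin(y) ≈ 1.4142
Since 1.0000 ≠ 1.4142, the equation fails at this point, so it cannot hold for all real values of x and y for which both sides are defined.
The correct expansion is sin(x+y) = sin(x)cos(y) + cos(x)sin(y); sine is not additive.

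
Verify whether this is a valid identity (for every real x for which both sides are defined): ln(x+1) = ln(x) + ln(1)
No, this is NOT an identity.

Claim: ln(x+1) = ln(x) + ln(1).
Test a specific point where both sides are defined: x = 4.
LHS = ln(x+1) ≈ 1.6094
RHS = ln(x) + ln(1) ≈ 1.3863
Since 1.6094 ≠ 1.3863, the equation fails at this point, so it cannot hold for every real x for which both sides are defined.
ln(1) = 0, so the right side is just ln(x), which differs from ln(x+1).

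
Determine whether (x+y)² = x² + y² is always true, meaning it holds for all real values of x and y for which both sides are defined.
No, this is NOT an identity.

Claim: (x+y)² = x² + y².
Test a specific point where both sides are defined: x = 1, y = -3.
LHS = (x+y)² ≈ 4.0000
RHS = x² + y² ≈ 10.0000
Since 4.0000 ≠ 10.0000, the equation fails at this point, so it cannot hold for all real values of x and y for which both sides are defined.
The correct expansion is (x+y)² = x² + 2xy + y²; the cross term 2xy is missing.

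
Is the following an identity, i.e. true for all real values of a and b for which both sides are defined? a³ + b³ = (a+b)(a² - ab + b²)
Claim: a³ + b³ = (a+b)(a² - ab + b²).
Reasoning: Expand the right side: (a+b)(a² - ab + b²) = a³ - a²b + ab² + a²b - ab² + b³ = a³ + b³ (the middle terms cancel in pairs).
So the two sides agree for all real values of a and b for which both sides are defined.

Conclusion: Yes, this is an identity.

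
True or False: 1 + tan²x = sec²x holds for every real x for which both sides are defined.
Claim: 1 + tan²x = sec²x.
Reasoning: Start from sin²x + cos²x = 1 and divide every term by cos²x (allowed wherever tan x and sec x are defined): tan²x + 1 = 1/cos²x = sec²x.
So the two sides agree for every real x for which both sides are defined.

Conclusion: True.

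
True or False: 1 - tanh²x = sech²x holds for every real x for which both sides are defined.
True.

Claim: 1 - tanh²x = sech²x.
Reasoning: Divide cosh²x - sinh²x = 1 through by cosh²x (never zero): 1 - tanh²x = 1/cosh²x = sech²x.
So the two sides agree for every real x for which both sides are defined.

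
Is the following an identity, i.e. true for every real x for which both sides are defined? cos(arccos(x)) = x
Yes, this is an identity.

Claim: cos(arccos(x)) = x.
Reasoning: For -1 ≤ x ≤ 1 (where arccos is defined), arccos(x) is by definition an angle whose cosine equals x. Taking the cosine of that angle returns x. (Note the other order, arccos(cos x) = x, is NOT an identity.)
So the two sides agree for every real x for which both sides are defined.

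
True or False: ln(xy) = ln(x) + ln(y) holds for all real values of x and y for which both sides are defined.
True.

Claim: ln(xy) = ln(x) + ln(y).
Reasoning: Both sides are simultaneously defined only when x, y > 0. Write x = e^p, y = e^q (p = ln x, q = ln y). Then xy = e^p · e^q = e^(p+q), so ln(xy) = p + q = ln(x) + ln(y).
So the two sides agree for all real values of x and y for which both sides are defined.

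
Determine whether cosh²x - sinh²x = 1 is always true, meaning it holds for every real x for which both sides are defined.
Yes, this is an identity.

Claim: cosh²x - sinh²x = 1.
Reasoning: With cosh(x) = (e^x + e^-x)/2 and sinh(x) = (e^x - e^-x)/2: cosh²x = (e^(2x) + 2 + e^(-2x))/4 and sinh²x = (e^(2x) - 2 + e^(-2x))/4. Subtracting leaves 4/4 = 1.
So the two sides agree for every real x for which both sides are defined.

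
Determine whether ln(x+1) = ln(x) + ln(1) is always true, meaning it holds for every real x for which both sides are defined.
No, this is NOT an identity.

Claim: ln(x+1) = ln(x) + ln(1).
Test a specific point where both sides are defined: x = 1/2.
LHS = ln(x+1) ≈ 0.4055
RHS = ln(x) + ln(1) ≈ -0.6931
Since 0.4055 ≠ -0.6931, the equation fails at this point, so it cannot hold for every real x for which both sides are defined.
ln(1) = 0, so the right side is just ln(x), which differs from ln(x+1).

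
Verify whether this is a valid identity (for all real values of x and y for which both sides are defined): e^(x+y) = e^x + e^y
Claim: e^(x+y) = e^x + e^y.
Test a specific point where both sides are defined: x = 1/2, y = 5.
LHS = e^(x+y) ≈ 244.6919
RHS = e^x + e^y ≈ 150.0619
Since 244.6919 ≠ 150.0619, the equation fails at this point, so it cannot hold for all real values of x and y for which both sides are defined.
The correct rule is e^(x+y) = e^x · e^y (a product, not a sum).

Conclusion: No, this is NOT an identity.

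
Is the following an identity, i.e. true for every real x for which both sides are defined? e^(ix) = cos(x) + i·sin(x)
Claim: e^(ix) = cos(x) + i·sin(x).
Reasoning: Euler's formula. Expand e^(ix) = Σ (ix)^k / k!. Since i² = -1, the even-k terms are Σ (-1)^m x^(2m)/(2m)! = cos(x) and the odd-k terms are i · Σ (-1)^m x^(2m+1)/(2m+1)! = i·sin(x).
So the two sides agree for every real x for which both sides are defined.

Conclusion: Yes, this is an identity.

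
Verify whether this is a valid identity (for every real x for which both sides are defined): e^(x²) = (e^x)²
No, this is NOT an identity.

Claim: e^(x²) = (e^x)².
Test a specific point where both sides are defined: x = 3.
LHS = e^(x²) ≈ 8103.0839
RHS = (e^x)² ≈ 403.4288
Since 8103.0839 ≠ 403.4288, the equation fails at this point, so it cannot hold for every real x for which both sides are defined.
(e^x)² = e^(2x), and 2x ≠ x² in general.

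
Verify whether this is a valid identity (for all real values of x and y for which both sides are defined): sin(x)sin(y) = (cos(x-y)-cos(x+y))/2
Yes, this is an identity.

Claim: sin(x)sin(y) = (cos(x-y)-cos(x+y))/2.
Reasoning: cos(x-y) = cos(x)cos(y) + sin(x)sin(y) and cos(x+y) = cos(x)cos(y) - sin(x)sin(y). Subtracting, cos(x-y) - cos(x+y) = 2sin(x)sin(y); divide by 2.
So the two sides agree for all real values of x and y for which both sides are defined.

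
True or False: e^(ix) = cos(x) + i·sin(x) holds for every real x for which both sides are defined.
Claim: e^(ix) = cos(x) + i·sin(x).
Reasoning: Euler's formula. Expand e^(ix) = Σ (ix)^k / k!. Since i² = -1, the even-k terms are Σ (-1)^m x^(2m)/(2m)! = cos(x) and the odd-k terms are i · Σ (-1)^m x^(2m+1)/(2m+1)! = i·sin(x).
So the two sides agree for every real x for which both sides are defined.

Conclusion: True.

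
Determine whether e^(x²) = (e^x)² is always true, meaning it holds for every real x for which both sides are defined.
Claim: e^(x²) = (e^x)².
Test a specific point where both sides are defined: x = 3/2.
LHS = e^(x²) ≈ 9.4877
RHS = (e^x)² ≈ 20.0855
Since 9.4877 ≠ 20.0855, the equation fails at this point, so it cannot hold for every real x for which both sides are defined.
(e^x)² = e^(2x), and 2x ≠ x² in general.

Conclusion: No, this is NOT an identity.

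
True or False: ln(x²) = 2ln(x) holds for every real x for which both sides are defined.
True.

Claim: ln(x²) = 2ln(x).
Reasoning: The right side requires x > 0. For x > 0, x² = (e^(ln x))² = e^(2ln x), so ln(x²) = 2ln(x). (For x < 0 the right side is undefined, so those values are outside the claim.)
So the two sides agree for every real x for which both sides are defined.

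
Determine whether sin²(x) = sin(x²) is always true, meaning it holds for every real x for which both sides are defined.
Claim: sin²(x) = sin(x²).
Test a specific point where both sides are defined: x = π/4.
LHS = sin²(x) ≈ 0.5000
RHS = sin(x²) ≈ 0.5785
Since 0.5000 ≠ 0.5785, the equation fails at this point, so it cannot hold for every real x for which both sides are defined.
sin²(x) means (sin x)², squaring the output; sin(x²) squares the input. These are different functions.

Conclusion: No, this is NOT an identity.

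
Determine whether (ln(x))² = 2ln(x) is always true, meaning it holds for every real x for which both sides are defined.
Claim: (ln(x))² = 2ln(x).
Test a specific point where both sides are defined: x = 3.
LHS = (ln(x))² ≈ 1.2069
RHS = 2ln(x) ≈ 2.1972
Since 1.2069 ≠ 2.1972, the equation fails at this point, so it cannot hold for every real x for which both sides are defined.
2ln(x) equals ln(x²), which is not the same as (ln x)².

Conclusion: No, this is NOT an identity.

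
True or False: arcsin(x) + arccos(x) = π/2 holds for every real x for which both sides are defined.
True.

Claim: arcsin(x) + arccos(x) = π/2.
Reasoning: Both sides are defined for -1 ≤ x ≤ 1. Let θ = arcsin(x), so sin θ = x and θ ∈ [-π/2, π/2]. Then cos(π/2 - θ) = sin θ = x and π/2 - θ ∈ [0, π], which is exactly the range of arccos, so arccos(x) = π/2 - θ. Adding: arcsin(x) + arccos(x) = θ + (π/2 - θ) = π/2.
So the two sides agree for every real x for which both sides are defined.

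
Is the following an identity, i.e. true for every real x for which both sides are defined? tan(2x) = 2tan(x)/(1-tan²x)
Claim: tan(2x) = 2tan(x)/(1-tan²x).
Reasoning: tan(2x) = sin(2x)/cos(2x) = 2sin(x)cos(x) / (cos²x - sin²x). Divide numerator and denominator by cos²x: 2tan(x) / (1 - tan²x).
So the two sides agree for every real x for which both sides are defined.

Conclusion: Yes, this is an identity.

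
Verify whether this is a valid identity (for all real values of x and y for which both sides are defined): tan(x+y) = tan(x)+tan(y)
Claim: tan(x+y) = tan(x)+tan(y).
Test a specific point where both sides are defined: x = 2π/3, y = 3π/4.
LHS = tan(x+y) ≈ 3.7321
RHS = tan(x)+tan(y) ≈ -2.7321
Since 3.7321 ≠ -2.7321, the equation fails at this point, so it cannot hold for all real values of x and y for which both sides are defined.
The correct formula is tan(x+y) = (tan(x) + tan(y))/(1 - tan(x)tan(y)).

Conclusion: No, this is NOT an identity.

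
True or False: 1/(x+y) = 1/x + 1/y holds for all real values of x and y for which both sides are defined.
False.

Claim: 1/(x+y) = 1/x + 1/y.
Test a specific point where both sides are defined: x = 1/2, y = -2.
LHS = 1/(x+y) ≈ -0.6667
RHS = 1/x + 1/y ≈ 1.5000
Since -0.6667 ≠ 1.5000, the equation fails at this point, so it cannot hold for all real values of x and y for which both sides are defined.
1/x + 1/y = (x+y)/(xy), which is not 1/(x+y).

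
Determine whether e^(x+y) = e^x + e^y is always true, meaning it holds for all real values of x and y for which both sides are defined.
Claim: e^(x+y) = e^x + e^y.
Test a specific point where both sides are defined: x = 1/2, y = -3.
LHS = e^(x+y) ≈ 0.0821
RHS = e^x + e^y ≈ 1.6985
Since 0.0821 ≠ 1.6985, the equation fails at this point, so it cannot hold for all real values of x and y for which both sides are defined.
The correct rule is e^(x+y) = e^x · e^y (a product, not a sum).

Conclusion: No, this is NOT an identity.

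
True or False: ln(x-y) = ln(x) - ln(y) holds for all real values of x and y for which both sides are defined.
False.

Claim: ln(x-y) = ln(x) - ln(y).
Test a specific point where both sides are defined: x = 1, y = 1/2.
LHS = ln(x-y) ≈ -0.6931
RHS = ln(x) - ln(y) ≈ 0.6931
Since -0.6931 ≠ 0.6931, the equation fails at this point, so it cannot hold for all real values of x and y for which both sides are defined.
ln(x) - ln(y) = ln(x/y), not ln(x-y).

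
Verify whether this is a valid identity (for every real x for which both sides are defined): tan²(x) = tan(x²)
No, this is NOT an identity.

Claim: tan²(x) = tan(x²).
Test a specific point where both sides are defined: x = π.
LHS = tan²(x) ≈ 0.0000
RHS = tan(x²) ≈ 0.4767
Since 0.0000 ≠ 0.4767, the equation fails at this point, so it cannot hold for every real x for which both sides are defined.
tan²(x) means (tan x)², squaring the output; tan(x²) squares the input. These are different functions.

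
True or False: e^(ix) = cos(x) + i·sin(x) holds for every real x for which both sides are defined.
Claim: e^(ix) = cos(x) + i·sin(x).
Reasoning: Euler's formula. Expand e^(ix) = Σ (ix)^k / k!. Since i² = -1, the even-k terms are Σ (-1)^m x^(2m)/(2m)! = cos(x) and the odd-k terms are i · Σ (-1)^m x^(2m+1)/(2m+1)! = i·sin(x).
So the two sides agree for every real x for which both sides are defined.

Conclusion: True.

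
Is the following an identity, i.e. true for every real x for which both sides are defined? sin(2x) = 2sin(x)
Claim: sin(2x) = 2sin(x).
Test a specific point where both sides are defined: x = 3π/4.
LHS = sin(2x) ≈ -1.0000
RHS = 2sin(x) ≈ 1.4142
Since -1.0000 ≠ 1.4142, the equation fails at this point, so it cannot hold for every real x for which both sides are defined.
The correct double-angle formula is sin(2x) = 2sin(x)cos(x).

Conclusion: No, this is NOT an identity.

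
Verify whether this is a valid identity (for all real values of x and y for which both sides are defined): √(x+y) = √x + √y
No, this is NOT an identity.

Claim: √(x+y) = √x + √y.
Test a specific point where both sides are defined: x = 1/2, y = 3/2.
LHS = √(x+y) ≈ 1.4142
RHS = √x + √y ≈ 1.9319
Since 1.4142 ≠ 1.9319, the equation fails at this point, so it cannot hold for all real values of x and y for which both sides are defined.
Squaring the right side gives x + 2√(xy) + y, not x + y.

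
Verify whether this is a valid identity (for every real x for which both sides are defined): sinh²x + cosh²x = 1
No, this is NOT an identity.

Claim: sinh²x + cosh²x = 1.
Test a specific point where both sides are defined: x = -1.
LHS = sinh²x + cosh²x ≈ 3.7622
RHS = 1 ≈ 1.0000
Since 3.7622 ≠ 1.0000, the equation fails at this point, so it cannot hold for every real x for which both sides are defined.
The correct hyperbolic identity is cosh²x - sinh²x = 1 (a difference); the sum sinh²x + cosh²x equals cosh(2x).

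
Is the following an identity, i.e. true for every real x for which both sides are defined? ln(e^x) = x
Yes, this is an identity.

Claim: ln(e^x) = x.
Reasoning: ln is the inverse of the exponential: ln(e^x) asks for the exponent p with e^p = e^x, and since e^p is one-to-one that exponent is p = x.
So the two sides agree for every real x for which both sides are defined.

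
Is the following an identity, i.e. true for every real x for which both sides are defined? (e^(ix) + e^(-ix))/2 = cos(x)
Claim: (e^(ix) + e^(-ix))/2 = cos(x).
Reasoning: By Euler's formula e^(ix) = cos(x) + i·sin(x) and e^(-ix) = cos(x) - i·sin(x). Adding cancels the sine terms: e^(ix) + e^(-ix) = 2cos(x); divide by 2.
So the two sides agree for every real x for which both sides are defined.

Conclusion: Yes, this is an identity.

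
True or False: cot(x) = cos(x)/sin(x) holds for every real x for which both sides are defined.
True.

Claim: cot(x) = cos(x)/sin(x).
Reasoning: cot(x) is defined as 1/tan(x) = 1/(sin(x)/cos(x)) = cos(x)/sin(x), wherever sin(x) ≠ 0.
So the two sides agree for every real x for which both sides are defined.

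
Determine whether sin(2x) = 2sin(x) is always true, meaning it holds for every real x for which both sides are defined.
Claim: sin(2x) = 2sin(x).
Test a specific point where both sides are defined: x = -π/3.
LHS = sin(2x) ≈ -0.8660
RHS = 2sin(x) ≈ -1.7321
Since -0.8660 ≠ -1.7321, the equation fails at this point, so it cannot hold for every real x for which both sides are defined.
The correct double-angle formula is sin(2x) = 2sin(x)cos(x).

Conclusion: No, this is NOT an identity.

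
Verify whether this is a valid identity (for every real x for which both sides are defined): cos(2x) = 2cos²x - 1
Yes, this is an identity.

Claim: cos(2x) = 2cos²x - 1.
Reasoning: cos(2x) = cos²x - sin²x. Replace sin²x by 1 - cos²x: cos²x - (1 - cos²x) = 2cos²x - 1.
So the two sides agree for every real x for which both sides are defined.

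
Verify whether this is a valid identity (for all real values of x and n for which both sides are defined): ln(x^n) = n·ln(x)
Yes, this is an identity.

Claim: ln(x^n) = n·ln(x).
Reasoning: The right side requires x > 0. For x > 0, x^n = (e^(ln x))^n = e^(n·ln x), so taking ln of both sides gives ln(x^n) = n·ln(x).
So the two sides agree for all real values of x and n for which both sides are defined.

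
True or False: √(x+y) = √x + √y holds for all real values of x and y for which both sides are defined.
Claim: √(x+y) = √x + √y.
Test a specific point where both sides are defined: x = 4, y = 4.
LHS = √(x+y) ≈ 2.8284
RHS = √x + √y ≈ 4.0000
Since 2.8284 ≠ 4.0000, the equation fails at this point, so it cannot hold for all real values of x and y for which both sides are defined.
Squaring the right side gives x + 2√(xy) + y, not x + y.

Conclusion: False.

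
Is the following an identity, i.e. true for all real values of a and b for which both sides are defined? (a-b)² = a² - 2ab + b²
Yes, this is an identity.

Claim: (a-b)² = a² - 2ab + b².
Reasoning: Expand: (a-b)² = (a-b)(a-b) = a·a - a·b - b·a + b·b = a² - 2ab + b².
So the two sides agree for all real values of a and b for which both sides are defined.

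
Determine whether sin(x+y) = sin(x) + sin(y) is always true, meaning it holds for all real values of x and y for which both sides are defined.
No, this is NOT an identity.

Claim: sin(x+y) = sin(x) + sin(y).
Test a specific point where both sides are defined: x = -π/6, y = 2π/3.
LHS = sin(x+y) ≈ 1.0000
RHS = sin(x) + sin(y) ≈ 0.3660
Since 1.0000 ≠ 0.3660, the equation fails at this point, so it cannot hold for all real values of x and y for which both sides are defined.
The correct expansion is sin(x+y) = sin(x)cos(y) + cos(x)sin(y); sine is not additive.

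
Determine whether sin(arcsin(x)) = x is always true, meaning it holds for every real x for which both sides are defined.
Claim: sin(arcsin(x)) = x.
Reasoning: For -1 ≤ x ≤ 1 (where arcsin is defined), arcsin(x) is by definition an angle whose sine equals x. Taking the sine of that angle returns x. (Note the other order, arcsin(sin x) = x, is NOT an identity.)
So the two sides agree for every real x for which both sides are defined.

Conclusion: Yes, this is an identity.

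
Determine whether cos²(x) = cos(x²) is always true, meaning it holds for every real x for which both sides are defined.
Claim: cos²(x) = cos(x²).
Test a specific point where both sides are defined: x = 3π/4.
LHS = cos²(x) ≈ 0.5000
RHS = cos(x²) ≈ 0.7442
Since 0.5000 ≠ 0.7442, the equation fails at this point, so it cannot hold for every real x for which both sides are defined.
cos²(x) means (cos x)², squaring the output; cos(x²) squares the input. These are different functions.

Conclusion: No, this is NOT an identity.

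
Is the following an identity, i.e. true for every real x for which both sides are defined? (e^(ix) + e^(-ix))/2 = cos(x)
Yes, this is an identity.

Claim: (e^(ix) + e^(-ix))/2 = cos(x).
Reasoning: By Euler's formula e^(ix) = cos(x) + i·sin(x) and e^(-ix) = cos(x) - i·sin(x). Adding cancels the sine terms: e^(ix) + e^(-ix) = 2cos(x); divide by 2.
So the two sides agree for every real x for which both sides are defined.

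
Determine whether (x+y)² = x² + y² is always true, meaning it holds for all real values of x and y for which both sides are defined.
Claim: (x+y)² = x² + y².
Test a specific point where both sides are defined: x = -2, y = 2.
LHS = (x+y)² ≈ 0.0000
RHS = x² + y² ≈ 8.0000
Since 0.0000 ≠ 8.0000, the equation fails at this point, so it cannot hold for all real values of x and y for which both sides are defined.
The correct expansion is (x+y)² = x² + 2xy + y²; the cross term 2xy is missing.

Conclusion: No, this is NOT an identity.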